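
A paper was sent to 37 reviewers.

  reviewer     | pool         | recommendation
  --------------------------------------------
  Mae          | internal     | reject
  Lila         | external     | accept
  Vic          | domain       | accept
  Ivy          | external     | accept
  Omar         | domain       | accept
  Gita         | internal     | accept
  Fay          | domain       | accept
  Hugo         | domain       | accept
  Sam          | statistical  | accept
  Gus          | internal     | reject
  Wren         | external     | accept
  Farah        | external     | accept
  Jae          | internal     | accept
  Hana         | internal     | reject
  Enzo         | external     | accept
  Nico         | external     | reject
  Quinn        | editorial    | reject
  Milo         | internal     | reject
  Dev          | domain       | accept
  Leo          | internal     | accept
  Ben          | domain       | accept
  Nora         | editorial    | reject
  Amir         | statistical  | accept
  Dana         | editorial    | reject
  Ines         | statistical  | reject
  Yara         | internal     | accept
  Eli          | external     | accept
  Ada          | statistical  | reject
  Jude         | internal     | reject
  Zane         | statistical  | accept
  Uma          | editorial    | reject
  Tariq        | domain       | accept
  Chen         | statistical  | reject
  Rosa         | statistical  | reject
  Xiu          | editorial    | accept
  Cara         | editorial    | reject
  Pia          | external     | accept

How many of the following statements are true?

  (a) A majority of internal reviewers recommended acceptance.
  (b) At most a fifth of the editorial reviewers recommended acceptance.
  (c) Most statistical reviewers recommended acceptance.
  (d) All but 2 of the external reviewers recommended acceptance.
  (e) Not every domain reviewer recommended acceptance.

1

(a) internal: |A| = 9, |A ∩ B| = 4; needs |A ∩ B| > |A ∖ B| — false.
(b) editorial: |A| = 6, |A ∩ B| = 1; needs |A ∩ B| / |A| ≤ 1/5 — true.
(c) statistical: |A| = 7, |A ∩ B| = 3; needs |A ∩ B| > |A ∖ B| — false.
(d) external: |A| = 8, |A ∩ B| = 7; needs |A ∖ B| = 2 — false.
(e) domain: |A| = 7, |A ∩ B| = 7; needs A ⊄ B (|A ∖ B| ≥ 1) — false.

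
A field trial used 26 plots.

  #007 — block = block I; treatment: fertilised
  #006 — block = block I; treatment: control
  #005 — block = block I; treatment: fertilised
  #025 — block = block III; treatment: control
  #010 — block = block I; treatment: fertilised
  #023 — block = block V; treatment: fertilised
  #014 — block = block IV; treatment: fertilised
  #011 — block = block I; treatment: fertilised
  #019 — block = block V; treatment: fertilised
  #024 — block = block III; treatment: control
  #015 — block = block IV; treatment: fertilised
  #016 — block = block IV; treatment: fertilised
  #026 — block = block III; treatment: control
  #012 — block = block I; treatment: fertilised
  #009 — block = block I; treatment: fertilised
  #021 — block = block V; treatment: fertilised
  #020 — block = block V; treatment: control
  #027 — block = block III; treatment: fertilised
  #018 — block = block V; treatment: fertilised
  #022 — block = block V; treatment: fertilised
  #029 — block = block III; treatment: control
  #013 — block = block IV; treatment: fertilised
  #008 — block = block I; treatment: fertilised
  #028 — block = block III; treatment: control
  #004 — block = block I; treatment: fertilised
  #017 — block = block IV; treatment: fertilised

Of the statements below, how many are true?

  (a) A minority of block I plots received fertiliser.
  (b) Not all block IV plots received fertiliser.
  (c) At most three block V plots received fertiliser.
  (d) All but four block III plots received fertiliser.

0

(a) block I: |A| = 9, |A ∩ B| = 8; needs |A ∩ B| < |A ∖ B| — false.
(b) block IV: |A| = 5, |A ∩ B| = 5; needs A ⊄ B (|A ∖ B| ≥ 1) — false.
(c) block V: |A| = 6, |A ∩ B| = 5; needs |A ∩ B| ≤ 3 — false.
(d) block III: |A| = 6, |A ∩ B| = 1; needs |A ∖ B| = 4 — false.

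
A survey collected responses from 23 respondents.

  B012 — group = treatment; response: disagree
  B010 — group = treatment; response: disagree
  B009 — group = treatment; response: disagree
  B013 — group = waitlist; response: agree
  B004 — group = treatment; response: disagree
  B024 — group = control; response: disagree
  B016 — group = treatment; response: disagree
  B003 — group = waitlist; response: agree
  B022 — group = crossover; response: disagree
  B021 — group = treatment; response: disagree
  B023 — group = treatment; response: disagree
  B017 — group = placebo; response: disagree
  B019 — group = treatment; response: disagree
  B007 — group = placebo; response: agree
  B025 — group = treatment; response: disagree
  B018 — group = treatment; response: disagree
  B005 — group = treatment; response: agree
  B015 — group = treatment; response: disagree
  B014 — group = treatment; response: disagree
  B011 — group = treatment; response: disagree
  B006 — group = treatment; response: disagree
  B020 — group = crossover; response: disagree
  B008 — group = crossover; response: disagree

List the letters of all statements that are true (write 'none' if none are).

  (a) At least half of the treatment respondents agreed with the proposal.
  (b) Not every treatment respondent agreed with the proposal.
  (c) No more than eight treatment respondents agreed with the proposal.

|A| = 15, |A ∩ B| = 1, |A ∖ B| = 14.
(a) |A ∩ B| ≥ |A ∖ B|: fails.
(b) A ⊄ B (|A ∖ B| ≥ 1): holds.
(c) |A ∩ B| ≤ 8: holds.

(b), (c)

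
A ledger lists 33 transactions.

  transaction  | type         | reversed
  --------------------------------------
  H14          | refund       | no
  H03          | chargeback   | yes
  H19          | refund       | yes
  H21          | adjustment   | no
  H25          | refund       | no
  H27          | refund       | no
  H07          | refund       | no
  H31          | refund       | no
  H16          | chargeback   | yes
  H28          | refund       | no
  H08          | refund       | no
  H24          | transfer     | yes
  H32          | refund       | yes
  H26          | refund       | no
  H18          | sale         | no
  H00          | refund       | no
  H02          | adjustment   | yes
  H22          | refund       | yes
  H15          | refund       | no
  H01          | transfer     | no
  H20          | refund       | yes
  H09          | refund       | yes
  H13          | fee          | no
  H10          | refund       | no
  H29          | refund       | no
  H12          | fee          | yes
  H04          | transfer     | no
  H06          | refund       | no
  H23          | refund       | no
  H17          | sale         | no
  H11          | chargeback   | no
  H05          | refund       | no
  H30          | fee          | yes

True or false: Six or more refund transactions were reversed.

False

'Six or more refund transactions were reversed' holds iff |A ∩ B| ≥ 6.
|A| = 20, |A ∩ B| = 5, |A ∖ B| = 15.
|A ∩ B| = 5, so the statement is false.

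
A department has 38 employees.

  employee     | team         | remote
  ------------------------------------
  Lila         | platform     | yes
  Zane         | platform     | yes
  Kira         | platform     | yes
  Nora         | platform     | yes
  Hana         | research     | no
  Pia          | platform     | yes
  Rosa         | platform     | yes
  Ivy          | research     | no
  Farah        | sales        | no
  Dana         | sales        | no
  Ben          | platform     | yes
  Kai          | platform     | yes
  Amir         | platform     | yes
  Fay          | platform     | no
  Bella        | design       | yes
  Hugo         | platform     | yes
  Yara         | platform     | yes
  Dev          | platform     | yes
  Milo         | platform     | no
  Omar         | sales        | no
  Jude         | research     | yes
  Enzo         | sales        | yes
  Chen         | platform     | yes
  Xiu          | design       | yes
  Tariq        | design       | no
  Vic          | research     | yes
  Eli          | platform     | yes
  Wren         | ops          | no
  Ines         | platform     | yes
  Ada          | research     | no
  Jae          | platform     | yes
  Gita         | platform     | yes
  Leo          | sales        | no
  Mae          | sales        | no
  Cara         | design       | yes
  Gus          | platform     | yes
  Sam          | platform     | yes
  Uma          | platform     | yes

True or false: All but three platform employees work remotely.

The determiner here denotes the relation: |A ∖ B| = 3.
|A| = 22, |A ∩ B| = 20, |A ∖ B| = 2.
|A ∖ B| = 2, so the statement is false.

False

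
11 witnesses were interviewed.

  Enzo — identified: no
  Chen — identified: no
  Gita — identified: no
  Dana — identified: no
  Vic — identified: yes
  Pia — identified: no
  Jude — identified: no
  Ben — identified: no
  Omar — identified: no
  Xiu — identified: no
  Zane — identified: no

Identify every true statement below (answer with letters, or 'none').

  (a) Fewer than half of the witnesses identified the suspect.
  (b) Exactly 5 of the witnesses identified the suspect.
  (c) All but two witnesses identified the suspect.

|A| = 11, |A ∩ B| = 1, |A ∖ B| = 10.
(a) |A ∩ B| < |A ∖ B|: holds.
(b) |A ∩ B| = 5: fails.
(c) |A ∖ B| = 2: fails.

(a)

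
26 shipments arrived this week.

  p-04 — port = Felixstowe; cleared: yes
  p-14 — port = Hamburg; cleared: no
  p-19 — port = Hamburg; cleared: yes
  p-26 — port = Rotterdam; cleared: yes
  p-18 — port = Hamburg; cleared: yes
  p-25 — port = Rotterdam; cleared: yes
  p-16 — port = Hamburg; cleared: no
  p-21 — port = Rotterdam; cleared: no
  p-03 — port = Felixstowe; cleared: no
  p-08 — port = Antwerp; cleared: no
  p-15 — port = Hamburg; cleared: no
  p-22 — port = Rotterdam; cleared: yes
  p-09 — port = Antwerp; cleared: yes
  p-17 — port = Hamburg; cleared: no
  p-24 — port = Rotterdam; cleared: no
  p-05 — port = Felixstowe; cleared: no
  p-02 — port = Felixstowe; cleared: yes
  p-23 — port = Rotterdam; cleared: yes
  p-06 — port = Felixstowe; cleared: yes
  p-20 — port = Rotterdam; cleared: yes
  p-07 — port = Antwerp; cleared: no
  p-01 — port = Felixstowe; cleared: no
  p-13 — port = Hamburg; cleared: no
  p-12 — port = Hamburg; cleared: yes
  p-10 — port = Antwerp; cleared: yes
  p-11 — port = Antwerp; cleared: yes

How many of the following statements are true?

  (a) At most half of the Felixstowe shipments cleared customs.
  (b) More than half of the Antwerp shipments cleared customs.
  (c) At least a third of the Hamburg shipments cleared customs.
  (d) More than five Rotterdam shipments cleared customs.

3

(a) Felixstowe: |A| = 6, |A ∩ B| = 3; needs |A ∩ B| ≤ |A ∖ B| — true.
(b) Antwerp: |A| = 5, |A ∩ B| = 3; needs |A ∩ B| > |A ∖ B| — true.
(c) Hamburg: |A| = 8, |A ∩ B| = 3; needs |A ∩ B| / |A| ≥ 1/3 — true.
(d) Rotterdam: |A| = 7, |A ∩ B| = 5; needs |A ∩ B| > 5 — false.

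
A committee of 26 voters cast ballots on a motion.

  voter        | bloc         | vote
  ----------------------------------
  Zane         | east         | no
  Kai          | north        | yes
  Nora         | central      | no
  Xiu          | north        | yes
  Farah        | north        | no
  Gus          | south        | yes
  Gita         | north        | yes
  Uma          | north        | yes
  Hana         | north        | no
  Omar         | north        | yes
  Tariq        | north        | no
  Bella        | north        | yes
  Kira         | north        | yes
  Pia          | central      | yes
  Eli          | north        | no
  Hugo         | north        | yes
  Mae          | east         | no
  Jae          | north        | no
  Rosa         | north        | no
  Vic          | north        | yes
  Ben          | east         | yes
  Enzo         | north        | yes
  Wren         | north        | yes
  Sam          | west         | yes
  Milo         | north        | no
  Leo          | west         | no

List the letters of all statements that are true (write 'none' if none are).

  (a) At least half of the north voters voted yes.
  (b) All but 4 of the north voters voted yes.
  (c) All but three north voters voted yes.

(a)

|A| = 18, |A ∩ B| = 11, |A ∖ B| = 7.
(a) |A ∩ B| ≥ |A ∖ B|: holds.
(b) |A ∖ B| = 4: fails.
(c) |A ∖ B| = 3: fails.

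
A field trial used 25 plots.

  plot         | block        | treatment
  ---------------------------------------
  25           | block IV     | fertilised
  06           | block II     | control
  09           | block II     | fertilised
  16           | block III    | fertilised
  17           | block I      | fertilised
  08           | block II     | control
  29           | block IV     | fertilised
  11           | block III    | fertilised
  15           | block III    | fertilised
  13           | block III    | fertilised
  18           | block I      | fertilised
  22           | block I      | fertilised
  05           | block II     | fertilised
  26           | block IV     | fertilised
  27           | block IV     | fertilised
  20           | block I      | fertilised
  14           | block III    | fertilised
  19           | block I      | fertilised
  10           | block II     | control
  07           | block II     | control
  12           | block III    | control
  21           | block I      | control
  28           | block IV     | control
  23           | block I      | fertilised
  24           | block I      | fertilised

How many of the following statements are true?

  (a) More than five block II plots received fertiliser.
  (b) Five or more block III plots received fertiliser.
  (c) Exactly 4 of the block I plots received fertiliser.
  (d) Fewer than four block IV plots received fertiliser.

1

(a) block II: |A| = 6, |A ∩ B| = 2; needs |A ∩ B| > 5 — false.
(b) block III: |A| = 6, |A ∩ B| = 5; needs |A ∩ B| ≥ 5 — true.
(c) block I: |A| = 8, |A ∩ B| = 7; needs |A ∩ B| = 4 — false.
(d) block IV: |A| = 5, |A ∩ B| = 4; needs |A ∩ B| < 4 — false.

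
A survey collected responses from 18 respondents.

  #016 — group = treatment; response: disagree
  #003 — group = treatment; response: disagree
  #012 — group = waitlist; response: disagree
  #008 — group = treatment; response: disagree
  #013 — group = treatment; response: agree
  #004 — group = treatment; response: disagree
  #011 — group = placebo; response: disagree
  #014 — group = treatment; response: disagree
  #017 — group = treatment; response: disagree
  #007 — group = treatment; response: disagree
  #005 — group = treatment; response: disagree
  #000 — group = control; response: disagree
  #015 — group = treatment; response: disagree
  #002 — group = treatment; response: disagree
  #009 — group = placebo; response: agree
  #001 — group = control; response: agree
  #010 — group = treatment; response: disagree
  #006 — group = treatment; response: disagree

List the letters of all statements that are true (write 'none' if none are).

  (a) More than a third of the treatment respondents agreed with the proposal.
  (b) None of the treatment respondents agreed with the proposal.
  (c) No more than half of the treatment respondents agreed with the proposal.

|A| = 13, |A ∩ B| = 1, |A ∖ B| = 12.
(a) |A ∩ B| / |A| > 1/3: fails.
(b) A ∩ B = ∅ (|A ∩ B| = 0): fails.
(c) |A ∩ B| ≤ |A ∖ B|: holds.

(c)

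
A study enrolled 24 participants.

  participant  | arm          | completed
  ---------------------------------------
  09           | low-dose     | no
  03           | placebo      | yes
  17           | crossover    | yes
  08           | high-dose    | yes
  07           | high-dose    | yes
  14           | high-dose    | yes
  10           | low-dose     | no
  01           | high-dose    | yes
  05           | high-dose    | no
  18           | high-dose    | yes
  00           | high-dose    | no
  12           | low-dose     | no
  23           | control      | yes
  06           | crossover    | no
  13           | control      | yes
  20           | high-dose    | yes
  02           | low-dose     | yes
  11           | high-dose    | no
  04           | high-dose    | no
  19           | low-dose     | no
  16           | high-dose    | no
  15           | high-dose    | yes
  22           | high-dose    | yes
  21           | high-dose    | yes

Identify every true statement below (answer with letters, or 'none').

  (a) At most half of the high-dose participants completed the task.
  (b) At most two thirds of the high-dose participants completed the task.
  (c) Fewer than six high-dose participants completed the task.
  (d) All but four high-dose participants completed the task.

(b)

|A| = 14, |A ∩ B| = 9, |A ∖ B| = 5.
(a) |A ∩ B| ≤ |A ∖ B|: fails.
(b) |A ∩ B| / |A| ≤ 2/3: holds.
(c) |A ∩ B| < 6: fails.
(d) |A ∖ B| = 4: fails.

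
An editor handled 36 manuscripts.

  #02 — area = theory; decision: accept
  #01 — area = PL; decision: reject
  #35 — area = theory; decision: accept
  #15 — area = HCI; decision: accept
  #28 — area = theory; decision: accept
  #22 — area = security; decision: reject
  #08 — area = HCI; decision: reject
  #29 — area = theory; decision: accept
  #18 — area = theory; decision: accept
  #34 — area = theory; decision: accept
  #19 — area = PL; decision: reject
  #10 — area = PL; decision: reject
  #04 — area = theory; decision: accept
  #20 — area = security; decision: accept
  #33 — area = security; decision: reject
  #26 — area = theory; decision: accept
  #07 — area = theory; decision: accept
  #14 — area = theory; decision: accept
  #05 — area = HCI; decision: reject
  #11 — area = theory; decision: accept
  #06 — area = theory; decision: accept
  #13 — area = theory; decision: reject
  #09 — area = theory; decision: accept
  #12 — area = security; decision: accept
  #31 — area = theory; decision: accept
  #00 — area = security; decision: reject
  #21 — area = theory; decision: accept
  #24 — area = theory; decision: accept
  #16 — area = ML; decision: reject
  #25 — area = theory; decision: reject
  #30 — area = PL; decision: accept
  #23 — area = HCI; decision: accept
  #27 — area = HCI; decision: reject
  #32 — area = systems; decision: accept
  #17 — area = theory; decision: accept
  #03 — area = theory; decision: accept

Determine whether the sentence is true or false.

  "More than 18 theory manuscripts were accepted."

False

'More than 18 theory manuscripts were accepted' holds iff |A ∩ B| > 18.
|A| = 20, |A ∩ B| = 18, |A ∖ B| = 2.
|A ∩ B| = 18, so the statement is false.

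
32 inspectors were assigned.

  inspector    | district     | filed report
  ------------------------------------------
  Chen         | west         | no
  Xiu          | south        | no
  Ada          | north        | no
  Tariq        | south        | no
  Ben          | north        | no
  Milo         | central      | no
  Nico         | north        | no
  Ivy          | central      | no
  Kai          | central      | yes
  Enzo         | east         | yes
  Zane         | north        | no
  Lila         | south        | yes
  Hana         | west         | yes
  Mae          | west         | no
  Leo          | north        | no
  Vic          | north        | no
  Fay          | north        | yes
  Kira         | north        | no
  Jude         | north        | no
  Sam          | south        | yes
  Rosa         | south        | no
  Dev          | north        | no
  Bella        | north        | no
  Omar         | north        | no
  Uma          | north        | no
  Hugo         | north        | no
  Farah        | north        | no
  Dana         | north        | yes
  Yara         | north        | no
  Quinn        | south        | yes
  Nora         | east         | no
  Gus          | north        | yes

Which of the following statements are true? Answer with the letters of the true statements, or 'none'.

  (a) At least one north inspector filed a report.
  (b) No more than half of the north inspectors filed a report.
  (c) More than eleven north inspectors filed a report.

(a), (b)

|A| = 18, |A ∩ B| = 3, |A ∖ B| = 15.
(a) A ∩ B ≠ ∅ (|A ∩ B| ≥ 1): holds.
(b) |A ∩ B| ≤ |A ∖ B|: holds.
(c) |A ∩ B| > 11: fails.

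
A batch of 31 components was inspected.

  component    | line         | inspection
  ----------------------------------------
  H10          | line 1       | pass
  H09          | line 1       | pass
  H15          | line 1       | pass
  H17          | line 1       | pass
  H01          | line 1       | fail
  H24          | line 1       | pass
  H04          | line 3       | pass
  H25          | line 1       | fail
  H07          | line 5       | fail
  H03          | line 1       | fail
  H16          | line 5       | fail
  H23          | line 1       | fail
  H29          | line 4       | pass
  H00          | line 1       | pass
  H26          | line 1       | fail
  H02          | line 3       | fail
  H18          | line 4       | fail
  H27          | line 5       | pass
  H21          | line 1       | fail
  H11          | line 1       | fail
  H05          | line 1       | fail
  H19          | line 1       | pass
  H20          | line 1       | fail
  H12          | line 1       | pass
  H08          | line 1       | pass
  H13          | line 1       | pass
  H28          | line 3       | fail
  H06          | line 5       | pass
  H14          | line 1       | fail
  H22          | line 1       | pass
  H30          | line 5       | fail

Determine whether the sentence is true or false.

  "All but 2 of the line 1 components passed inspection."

Truth condition: |A ∖ B| = 2.
|A| = 21, |A ∩ B| = 11, |A ∖ B| = 10.
|A ∖ B| = 10, so the statement is false.

False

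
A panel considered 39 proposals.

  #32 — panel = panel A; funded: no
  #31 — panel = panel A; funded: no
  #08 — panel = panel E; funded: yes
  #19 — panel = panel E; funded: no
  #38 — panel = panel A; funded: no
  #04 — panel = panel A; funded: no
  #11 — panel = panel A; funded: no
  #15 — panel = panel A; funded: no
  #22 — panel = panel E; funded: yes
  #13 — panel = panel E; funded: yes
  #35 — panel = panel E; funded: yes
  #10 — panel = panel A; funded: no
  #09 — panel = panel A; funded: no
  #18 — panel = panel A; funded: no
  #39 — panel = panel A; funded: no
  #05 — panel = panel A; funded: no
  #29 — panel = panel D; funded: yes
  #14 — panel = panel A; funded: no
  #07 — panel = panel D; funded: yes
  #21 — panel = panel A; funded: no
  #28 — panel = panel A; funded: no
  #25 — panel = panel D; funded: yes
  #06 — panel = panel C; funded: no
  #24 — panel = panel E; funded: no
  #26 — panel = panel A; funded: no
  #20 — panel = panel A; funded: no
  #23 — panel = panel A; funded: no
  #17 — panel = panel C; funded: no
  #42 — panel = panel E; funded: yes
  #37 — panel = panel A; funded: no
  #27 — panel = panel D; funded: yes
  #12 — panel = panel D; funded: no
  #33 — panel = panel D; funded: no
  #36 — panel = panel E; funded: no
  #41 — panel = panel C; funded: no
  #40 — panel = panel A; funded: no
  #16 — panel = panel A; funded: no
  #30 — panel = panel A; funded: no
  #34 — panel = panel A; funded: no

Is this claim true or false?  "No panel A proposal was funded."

True

'No panel A proposal was funded' holds iff A ∩ B = ∅ (|A ∩ B| = 0).
|A| = 22, |A ∩ B| = 0, |A ∖ B| = 22.
So the statement is true.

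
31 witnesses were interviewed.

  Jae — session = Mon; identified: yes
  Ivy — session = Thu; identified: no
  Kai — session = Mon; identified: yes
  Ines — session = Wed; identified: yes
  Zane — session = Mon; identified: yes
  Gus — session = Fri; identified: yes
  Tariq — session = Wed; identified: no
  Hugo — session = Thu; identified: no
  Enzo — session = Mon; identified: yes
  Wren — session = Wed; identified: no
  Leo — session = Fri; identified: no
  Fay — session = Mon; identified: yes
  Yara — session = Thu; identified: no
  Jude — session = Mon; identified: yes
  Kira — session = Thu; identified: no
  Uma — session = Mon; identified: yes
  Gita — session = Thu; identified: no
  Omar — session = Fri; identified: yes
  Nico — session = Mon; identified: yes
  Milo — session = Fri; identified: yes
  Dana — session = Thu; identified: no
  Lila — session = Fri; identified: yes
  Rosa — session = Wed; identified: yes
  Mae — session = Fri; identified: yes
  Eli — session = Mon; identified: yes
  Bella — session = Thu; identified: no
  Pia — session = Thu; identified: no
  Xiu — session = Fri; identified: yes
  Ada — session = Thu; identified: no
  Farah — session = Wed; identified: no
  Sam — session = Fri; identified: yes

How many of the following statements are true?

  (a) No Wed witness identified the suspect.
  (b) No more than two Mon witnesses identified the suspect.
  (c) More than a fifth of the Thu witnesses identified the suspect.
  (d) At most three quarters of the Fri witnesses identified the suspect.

(a) Wed: |A| = 5, |A ∩ B| = 2; needs A ∩ B = ∅ (|A ∩ B| = 0) — false.
(b) Mon: |A| = 9, |A ∩ B| = 9; needs |A ∩ B| ≤ 2 — false.
(c) Thu: |A| = 9, |A ∩ B| = 0; needs |A ∩ B| / |A| > 1/5 — false.
(d) Fri: |A| = 8, |A ∩ B| = 7; needs |A ∩ B| / |A| ≤ 3/4 — false.

0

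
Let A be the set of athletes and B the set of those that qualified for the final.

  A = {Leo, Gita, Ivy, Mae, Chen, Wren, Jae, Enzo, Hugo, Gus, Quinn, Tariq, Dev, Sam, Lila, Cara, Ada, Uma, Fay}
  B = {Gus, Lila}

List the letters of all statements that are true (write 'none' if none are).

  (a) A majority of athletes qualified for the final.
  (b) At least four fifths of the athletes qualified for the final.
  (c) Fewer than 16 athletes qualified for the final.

|A| = 19, |A ∩ B| = 2, |A ∖ B| = 17.
(a) |A ∩ B| > |A ∖ B|: fails.
(b) |A ∩ B| / |A| ≥ 4/5: fails.
(c) |A ∩ B| < 16: holds.

(c)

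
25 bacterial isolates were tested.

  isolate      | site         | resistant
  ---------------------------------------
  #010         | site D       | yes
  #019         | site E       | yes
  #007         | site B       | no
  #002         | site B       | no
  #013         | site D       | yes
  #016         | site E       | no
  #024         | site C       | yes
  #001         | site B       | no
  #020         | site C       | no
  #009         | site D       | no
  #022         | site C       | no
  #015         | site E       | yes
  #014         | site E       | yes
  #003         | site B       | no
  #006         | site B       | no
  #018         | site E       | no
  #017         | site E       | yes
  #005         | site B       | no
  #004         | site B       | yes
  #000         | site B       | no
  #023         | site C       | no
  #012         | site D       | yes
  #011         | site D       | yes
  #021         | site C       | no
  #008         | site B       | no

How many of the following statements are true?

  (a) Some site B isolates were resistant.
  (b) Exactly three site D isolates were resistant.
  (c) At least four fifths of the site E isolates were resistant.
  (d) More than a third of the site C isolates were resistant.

1

(a) site B: |A| = 9, |A ∩ B| = 1; needs A ∩ B ≠ ∅ (|A ∩ B| ≥ 1) — true.
(b) site D: |A| = 5, |A ∩ B| = 4; needs |A ∩ B| = 3 — false.
(c) site E: |A| = 6, |A ∩ B| = 4; needs |A ∩ B| / |A| ≥ 4/5 — false.
(d) site C: |A| = 5, |A ∩ B| = 1; needs |A ∩ B| / |A| > 1/3 — false.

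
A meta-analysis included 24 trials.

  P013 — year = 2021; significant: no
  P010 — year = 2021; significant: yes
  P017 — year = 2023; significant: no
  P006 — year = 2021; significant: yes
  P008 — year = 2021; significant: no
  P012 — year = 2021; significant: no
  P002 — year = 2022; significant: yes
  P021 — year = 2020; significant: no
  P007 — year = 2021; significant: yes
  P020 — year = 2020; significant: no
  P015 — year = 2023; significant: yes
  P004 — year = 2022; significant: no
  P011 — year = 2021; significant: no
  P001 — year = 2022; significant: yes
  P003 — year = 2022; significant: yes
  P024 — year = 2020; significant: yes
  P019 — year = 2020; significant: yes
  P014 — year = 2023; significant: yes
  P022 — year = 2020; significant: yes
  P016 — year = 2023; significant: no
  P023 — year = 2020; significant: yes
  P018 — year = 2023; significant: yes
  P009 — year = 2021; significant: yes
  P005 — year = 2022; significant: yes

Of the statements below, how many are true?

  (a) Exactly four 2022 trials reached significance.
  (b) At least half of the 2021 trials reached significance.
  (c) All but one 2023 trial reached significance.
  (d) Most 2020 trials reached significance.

3

(a) 2022: |A| = 5, |A ∩ B| = 4; needs |A ∩ B| = 4 — true.
(b) 2021: |A| = 8, |A ∩ B| = 4; needs |A ∩ B| ≥ |A ∖ B| — true.
(c) 2023: |A| = 5, |A ∩ B| = 3; needs |A ∖ B| = 1 — false.
(d) 2020: |A| = 6, |A ∩ B| = 4; needs |A ∩ B| > |A ∖ B| — true.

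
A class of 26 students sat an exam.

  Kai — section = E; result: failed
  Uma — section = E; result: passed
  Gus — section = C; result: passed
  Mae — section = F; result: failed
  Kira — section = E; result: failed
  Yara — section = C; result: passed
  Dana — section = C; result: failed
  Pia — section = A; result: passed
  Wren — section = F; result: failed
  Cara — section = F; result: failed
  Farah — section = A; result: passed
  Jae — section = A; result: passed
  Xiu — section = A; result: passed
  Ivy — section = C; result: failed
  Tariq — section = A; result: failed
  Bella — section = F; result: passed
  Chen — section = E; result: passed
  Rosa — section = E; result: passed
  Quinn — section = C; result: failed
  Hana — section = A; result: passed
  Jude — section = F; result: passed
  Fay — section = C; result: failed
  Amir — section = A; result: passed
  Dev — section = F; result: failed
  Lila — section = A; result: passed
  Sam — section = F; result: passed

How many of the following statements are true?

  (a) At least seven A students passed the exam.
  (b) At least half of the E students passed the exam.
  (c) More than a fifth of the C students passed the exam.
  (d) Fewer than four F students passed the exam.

(a) A: |A| = 8, |A ∩ B| = 7; needs |A ∩ B| ≥ 7 — true.
(b) E: |A| = 5, |A ∩ B| = 3; needs |A ∩ B| ≥ |A ∖ B| — true.
(c) C: |A| = 6, |A ∩ B| = 2; needs |A ∩ B| / |A| > 1/5 — true.
(d) F: |A| = 7, |A ∩ B| = 3; needs |A ∩ B| < 4 — true.

4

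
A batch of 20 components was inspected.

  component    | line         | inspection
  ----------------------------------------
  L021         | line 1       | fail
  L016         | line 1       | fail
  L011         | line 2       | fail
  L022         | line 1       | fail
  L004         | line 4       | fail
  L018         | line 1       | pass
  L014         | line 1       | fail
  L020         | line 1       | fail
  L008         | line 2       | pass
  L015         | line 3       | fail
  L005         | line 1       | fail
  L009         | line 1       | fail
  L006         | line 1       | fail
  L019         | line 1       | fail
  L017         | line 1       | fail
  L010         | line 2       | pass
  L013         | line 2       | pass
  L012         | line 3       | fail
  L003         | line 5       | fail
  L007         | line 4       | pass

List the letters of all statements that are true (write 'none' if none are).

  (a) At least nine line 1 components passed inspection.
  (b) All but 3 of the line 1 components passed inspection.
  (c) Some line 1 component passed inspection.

|A| = 11, |A ∩ B| = 1, |A ∖ B| = 10.
(a) |A ∩ B| ≥ 9: fails.
(b) |A ∖ B| = 3: fails.
(c) A ∩ B ≠ ∅ (|A ∩ B| ≥ 1): holds.

(c)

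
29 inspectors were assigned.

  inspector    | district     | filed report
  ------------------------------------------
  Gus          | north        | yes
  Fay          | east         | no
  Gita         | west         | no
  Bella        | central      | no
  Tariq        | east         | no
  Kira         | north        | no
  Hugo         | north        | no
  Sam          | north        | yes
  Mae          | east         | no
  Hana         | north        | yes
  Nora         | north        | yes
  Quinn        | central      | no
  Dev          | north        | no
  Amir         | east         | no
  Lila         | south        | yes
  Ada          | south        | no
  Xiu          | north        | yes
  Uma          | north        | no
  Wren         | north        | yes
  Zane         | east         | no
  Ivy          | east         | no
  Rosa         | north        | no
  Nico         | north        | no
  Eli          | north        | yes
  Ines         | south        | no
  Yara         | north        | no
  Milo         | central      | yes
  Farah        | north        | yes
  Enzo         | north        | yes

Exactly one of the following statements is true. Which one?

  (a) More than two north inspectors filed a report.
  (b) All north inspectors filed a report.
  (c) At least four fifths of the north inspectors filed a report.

(a)

|A| = 16, |A ∩ B| = 9, |A ∖ B| = 7.
(a) requires |A ∩ B| > 2: true.
(b) requires A ⊆ B, i.e. every element of A is in B (|A ∖ B| = 0): false.
(c) requires |A ∩ B| / |A| ≥ 4/5: false.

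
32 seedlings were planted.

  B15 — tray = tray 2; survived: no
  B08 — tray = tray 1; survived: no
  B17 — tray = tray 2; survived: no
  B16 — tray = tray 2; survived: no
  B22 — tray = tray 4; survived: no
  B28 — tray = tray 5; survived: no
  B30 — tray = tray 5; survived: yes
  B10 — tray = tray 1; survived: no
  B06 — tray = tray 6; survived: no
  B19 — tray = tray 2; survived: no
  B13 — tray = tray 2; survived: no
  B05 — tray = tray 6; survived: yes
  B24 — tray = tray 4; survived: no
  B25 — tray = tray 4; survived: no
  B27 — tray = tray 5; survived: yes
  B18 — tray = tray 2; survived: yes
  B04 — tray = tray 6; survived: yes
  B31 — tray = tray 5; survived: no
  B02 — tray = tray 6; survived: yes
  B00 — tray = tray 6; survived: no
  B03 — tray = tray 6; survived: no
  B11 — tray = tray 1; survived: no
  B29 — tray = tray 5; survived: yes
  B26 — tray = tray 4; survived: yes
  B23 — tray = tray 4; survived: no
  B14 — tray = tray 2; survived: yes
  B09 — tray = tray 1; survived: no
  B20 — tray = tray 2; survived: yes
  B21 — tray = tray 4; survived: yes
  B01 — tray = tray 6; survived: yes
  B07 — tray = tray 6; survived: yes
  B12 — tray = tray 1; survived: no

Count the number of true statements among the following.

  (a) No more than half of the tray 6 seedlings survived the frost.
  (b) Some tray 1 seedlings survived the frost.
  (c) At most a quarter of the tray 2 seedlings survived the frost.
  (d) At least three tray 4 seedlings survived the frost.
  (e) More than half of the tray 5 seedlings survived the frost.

1

(a) tray 6: |A| = 8, |A ∩ B| = 5; needs |A ∩ B| ≤ |A ∖ B| — false.
(b) tray 1: |A| = 5, |A ∩ B| = 0; needs A ∩ B ≠ ∅ (|A ∩ B| ≥ 1) — false.
(c) tray 2: |A| = 8, |A ∩ B| = 3; needs |A ∩ B| / |A| ≤ 1/4 — false.
(d) tray 4: |A| = 6, |A ∩ B| = 2; needs |A ∩ B| ≥ 3 — false.
(e) tray 5: |A| = 5, |A ∩ B| = 3; needs |A ∩ B| > |A ∖ B| — true.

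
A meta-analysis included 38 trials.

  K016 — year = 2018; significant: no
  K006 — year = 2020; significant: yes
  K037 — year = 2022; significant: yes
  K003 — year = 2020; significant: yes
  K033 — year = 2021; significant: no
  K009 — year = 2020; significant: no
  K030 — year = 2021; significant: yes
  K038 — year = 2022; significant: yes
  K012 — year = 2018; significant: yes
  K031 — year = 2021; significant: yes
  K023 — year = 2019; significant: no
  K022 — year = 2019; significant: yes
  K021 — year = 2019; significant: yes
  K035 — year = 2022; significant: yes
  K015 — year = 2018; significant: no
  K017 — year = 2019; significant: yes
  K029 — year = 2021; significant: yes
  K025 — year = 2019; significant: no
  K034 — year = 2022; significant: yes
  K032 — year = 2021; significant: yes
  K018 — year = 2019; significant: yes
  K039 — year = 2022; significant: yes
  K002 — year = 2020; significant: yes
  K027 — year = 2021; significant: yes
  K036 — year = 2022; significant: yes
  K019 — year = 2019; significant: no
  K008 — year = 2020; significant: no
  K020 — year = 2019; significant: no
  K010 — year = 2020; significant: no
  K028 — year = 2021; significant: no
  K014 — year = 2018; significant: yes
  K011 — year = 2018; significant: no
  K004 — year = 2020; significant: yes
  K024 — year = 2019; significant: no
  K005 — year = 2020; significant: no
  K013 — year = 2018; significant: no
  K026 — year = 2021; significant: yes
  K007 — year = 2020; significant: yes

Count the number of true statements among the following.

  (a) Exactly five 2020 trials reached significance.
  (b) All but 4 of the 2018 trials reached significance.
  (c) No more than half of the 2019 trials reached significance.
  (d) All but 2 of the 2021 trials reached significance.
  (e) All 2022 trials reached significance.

5

(a) 2020: |A| = 9, |A ∩ B| = 5; needs |A ∩ B| = 5 — true.
(b) 2018: |A| = 6, |A ∩ B| = 2; needs |A ∖ B| = 4 — true.
(c) 2019: |A| = 9, |A ∩ B| = 4; needs |A ∩ B| ≤ |A ∖ B| — true.
(d) 2021: |A| = 8, |A ∩ B| = 6; needs |A ∖ B| = 2 — true.
(e) 2022: |A| = 6, |A ∩ B| = 6; needs A ⊆ B, i.e. every element of A is in B (|A ∖ B| = 0) — true.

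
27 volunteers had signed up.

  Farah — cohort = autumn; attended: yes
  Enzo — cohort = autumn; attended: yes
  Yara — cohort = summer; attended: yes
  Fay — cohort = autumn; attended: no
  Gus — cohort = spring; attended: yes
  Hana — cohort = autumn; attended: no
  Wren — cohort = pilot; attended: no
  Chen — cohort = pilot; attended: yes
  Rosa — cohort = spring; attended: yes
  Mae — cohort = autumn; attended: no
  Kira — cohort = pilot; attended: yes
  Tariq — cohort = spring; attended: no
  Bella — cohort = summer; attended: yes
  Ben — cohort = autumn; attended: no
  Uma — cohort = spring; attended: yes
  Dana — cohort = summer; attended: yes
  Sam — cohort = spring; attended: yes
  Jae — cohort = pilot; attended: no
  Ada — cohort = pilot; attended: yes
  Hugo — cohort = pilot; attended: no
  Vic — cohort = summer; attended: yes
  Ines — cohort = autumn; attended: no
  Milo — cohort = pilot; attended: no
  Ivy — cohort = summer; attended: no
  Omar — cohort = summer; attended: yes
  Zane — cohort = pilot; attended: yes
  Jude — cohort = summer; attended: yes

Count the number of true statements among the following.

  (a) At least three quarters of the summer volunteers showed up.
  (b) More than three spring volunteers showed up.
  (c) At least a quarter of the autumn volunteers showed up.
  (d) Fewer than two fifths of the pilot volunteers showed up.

3

(a) summer: |A| = 7, |A ∩ B| = 6; needs |A ∩ B| / |A| ≥ 3/4 — true.
(b) spring: |A| = 5, |A ∩ B| = 4; needs |A ∩ B| > 3 — true.
(c) autumn: |A| = 7, |A ∩ B| = 2; needs |A ∩ B| / |A| ≥ 1/4 — true.
(d) pilot: |A| = 8, |A ∩ B| = 4; needs |A ∩ B| / |A| < 2/5 — false.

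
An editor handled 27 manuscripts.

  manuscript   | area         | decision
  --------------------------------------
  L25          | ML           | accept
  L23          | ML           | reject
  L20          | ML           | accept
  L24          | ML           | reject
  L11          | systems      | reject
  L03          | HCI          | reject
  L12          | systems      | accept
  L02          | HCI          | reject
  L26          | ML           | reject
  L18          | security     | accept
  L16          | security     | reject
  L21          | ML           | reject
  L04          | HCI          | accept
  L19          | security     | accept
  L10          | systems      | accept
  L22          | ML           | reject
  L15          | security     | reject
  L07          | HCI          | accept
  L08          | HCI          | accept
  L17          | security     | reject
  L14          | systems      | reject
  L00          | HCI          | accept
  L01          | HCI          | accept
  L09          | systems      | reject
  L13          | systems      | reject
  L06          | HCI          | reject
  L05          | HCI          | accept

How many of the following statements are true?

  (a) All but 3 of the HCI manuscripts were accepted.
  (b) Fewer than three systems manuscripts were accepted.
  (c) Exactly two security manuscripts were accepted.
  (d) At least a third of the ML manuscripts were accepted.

3

(a) HCI: |A| = 9, |A ∩ B| = 6; needs |A ∖ B| = 3 — true.
(b) systems: |A| = 6, |A ∩ B| = 2; needs |A ∩ B| < 3 — true.
(c) security: |A| = 5, |A ∩ B| = 2; needs |A ∩ B| = 2 — true.
(d) ML: |A| = 7, |A ∩ B| = 2; needs |A ∩ B| / |A| ≥ 1/3 — false.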